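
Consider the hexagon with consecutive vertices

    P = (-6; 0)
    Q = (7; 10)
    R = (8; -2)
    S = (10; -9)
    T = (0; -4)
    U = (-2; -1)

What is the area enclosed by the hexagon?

Apply the surveyor's formula: 2A = Σ (x_i·y_{i+1} − x_{i+1}·y_i), indices taken mod 6.
Σ = (-60) + (-94) + (-52) + (-40) + (-8) + (-6) = -260
Area = |Σ|/2 = 130.

130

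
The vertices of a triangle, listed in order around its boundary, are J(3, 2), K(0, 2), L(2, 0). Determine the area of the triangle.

3

Apply the shoelace (surveyor's) formula: 2A = Σ (x_i·y_{i+1} − x_{i+1}·y_i), indices taken mod 3.
J→K: (3)(2) − (0)(2) = 6
K→L: (0)(0) − (2)(2) = -4
L→J: (2)(2) − (3)(0) = 4
Σ = 6
Area = |Σ|/2 = 3.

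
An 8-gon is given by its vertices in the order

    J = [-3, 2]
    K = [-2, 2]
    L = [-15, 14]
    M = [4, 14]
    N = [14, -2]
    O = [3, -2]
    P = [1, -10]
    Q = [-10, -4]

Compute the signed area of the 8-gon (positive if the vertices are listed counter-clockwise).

-328

Apply the surveyor's formula: 2A = Σ (x_i·y_{i+1} − x_{i+1}·y_i), indices taken mod 8.
J→K: (-3)(2) − (-2)(2) = -2
K→L: (-2)(14) − (-15)(2) = 2
L→M: (-15)(14) − (4)(14) = -266
M→N: (4)(-2) − (14)(14) = -204
N→O: (14)(-2) − (3)(-2) = -22
O→P: (3)(-10) − (1)(-2) = -28
P→Q: (1)(-4) − (-10)(-10) = -104
Q→J: (-10)(2) − (-3)(-4) = -32
Σ = -656
Signed area = Σ/2 = -328 (negative ⇒ clockwise traversal).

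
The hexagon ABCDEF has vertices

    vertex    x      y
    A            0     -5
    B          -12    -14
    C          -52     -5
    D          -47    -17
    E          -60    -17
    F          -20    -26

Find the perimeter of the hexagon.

152

|AB| = √((-12)² + (-9)²) = √225 = 15
|BC| = √((-40)² + (9)²) = √1681 = 41
|CD| = √((5)² + (-12)²) = √169 = 13
|DE| = √((-13)² + (0)²) = √169 = 13
|EF| = √((40)² + (-9)²) = √1681 = 41
|FA| = √((20)² + (21)²) = √841 = 29
Perimeter = 15 + 41 + 13 + 13 + 41 + 29 = 152.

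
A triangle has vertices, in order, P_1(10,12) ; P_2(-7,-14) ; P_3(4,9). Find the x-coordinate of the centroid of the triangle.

Apply Gauss's area formula. First the cross-terms c_i = x_i·y_{i+1} − x_{i+1}·y_i:
  -56, -7, -42  ⇒  2A = -105, A = -52.5.
Then Σ (x_i + x_{i+1})·c_i = -735, so x̄ = -735 / (6·(-52.5)) = 7/3.

7/3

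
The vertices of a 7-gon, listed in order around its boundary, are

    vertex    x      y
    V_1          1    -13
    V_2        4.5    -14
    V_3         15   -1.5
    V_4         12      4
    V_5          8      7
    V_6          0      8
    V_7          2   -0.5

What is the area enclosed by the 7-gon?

200.125

Apply the surveyor's formula: 2A = Σ (x_i·y_{i+1} − x_{i+1}·y_i), indices taken mod 7.
Σ = (44.5) + (203.25) + (78) + (52) + (64) + (-16) + (-25.5) = 400.25
Area = |Σ|/2 = 200.125.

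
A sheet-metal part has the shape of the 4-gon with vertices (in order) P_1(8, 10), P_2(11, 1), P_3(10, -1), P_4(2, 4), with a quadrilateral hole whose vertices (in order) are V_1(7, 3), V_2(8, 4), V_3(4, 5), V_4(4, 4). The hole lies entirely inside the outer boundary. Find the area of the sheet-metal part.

42.5

Outer boundary:
Cross-terms: -102, -21, 42, -12  ⇒  Σ = -93
Area = |Σ|/2 = 46.5.
Hole:
Apply Gauss's area formula: 2A = Σ (x_i·y_{i+1} − x_{i+1}·y_i), indices taken mod 4.
V_1→V_2: (7)(4) − (8)(3) = 4
V_2→V_3: (8)(5) − (4)(4) = 24
V_3→V_4: (4)(4) − (4)(5) = -4
V_4→V_1: (4)(3) − (7)(4) = -16
Σ = 8
Area = |Σ|/2 = 4.
Net area = 46.5 − 4 = 42.5.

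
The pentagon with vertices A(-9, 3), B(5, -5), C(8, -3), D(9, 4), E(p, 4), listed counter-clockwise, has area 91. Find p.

4

Write out the shoelace sum; only the two edges meeting at E involve p:
2·Area = [(9·4 − p·4) + (p·3 − (-9)·4)] + 114
       = -1·p + 186 = 182
⇒ p = 4.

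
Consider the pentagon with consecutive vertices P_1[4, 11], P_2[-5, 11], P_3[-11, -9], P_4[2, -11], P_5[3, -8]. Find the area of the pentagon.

243

Apply Gauss's area formula: 2A = Σ (x_i·y_{i+1} − x_{i+1}·y_i), indices taken mod 5.
Σ = (99) + (166) + (139) + (17) + (65) = 486
Area = |Σ|/2 = 243.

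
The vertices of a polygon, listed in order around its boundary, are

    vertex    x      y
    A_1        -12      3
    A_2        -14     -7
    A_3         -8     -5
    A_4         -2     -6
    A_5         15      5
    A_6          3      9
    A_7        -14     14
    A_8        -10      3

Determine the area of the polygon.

325

Apply the shoelace (surveyor's) formula: 2A = Σ (x_i·y_{i+1} − x_{i+1}·y_i), indices taken mod 8.
Σ = (126) + (14) + (38) + (80) + (120) + (168) + (98) + (6) = 650
Area = |Σ|/2 = 325.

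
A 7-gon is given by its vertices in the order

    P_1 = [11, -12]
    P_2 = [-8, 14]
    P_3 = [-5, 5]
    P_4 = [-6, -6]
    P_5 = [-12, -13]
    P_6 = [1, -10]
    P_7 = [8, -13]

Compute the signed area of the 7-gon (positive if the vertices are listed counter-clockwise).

200.5

Apply Gauss's area formula: 2A = Σ (x_i·y_{i+1} − x_{i+1}·y_i), indices taken mod 7.
Σ = (58) + (30) + (60) + (6) + (133) + (67) + (47) = 401
Signed area = Σ/2 = 200.5 (positive ⇒ counter-clockwise traversal).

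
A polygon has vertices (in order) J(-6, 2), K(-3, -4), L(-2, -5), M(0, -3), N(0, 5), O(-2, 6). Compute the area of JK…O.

42.5

Apply the shoelace formula: 2A = Σ (x_i·y_{i+1} − x_{i+1}·y_i), indices taken mod 6.
Σ = (30) + (7) + (6) + (0) + (10) + (32) = 85
Area = |Σ|/2 = 42.5.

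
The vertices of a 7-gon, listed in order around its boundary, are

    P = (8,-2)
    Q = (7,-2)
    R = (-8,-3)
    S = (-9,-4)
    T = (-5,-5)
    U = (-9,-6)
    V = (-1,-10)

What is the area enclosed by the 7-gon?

71

Apply the shoelace (surveyor's) formula: 2A = Σ (x_i·y_{i+1} − x_{i+1}·y_i), indices taken mod 7.
Σ = (-2) + (-37) + (5) + (25) + (-15) + (84) + (82) = 142
Area = |Σ|/2 = 71.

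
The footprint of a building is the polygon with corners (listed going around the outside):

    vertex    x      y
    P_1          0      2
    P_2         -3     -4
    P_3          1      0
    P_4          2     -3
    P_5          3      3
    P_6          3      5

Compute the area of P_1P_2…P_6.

17

Apply the shoelace formula: 2A = Σ (x_i·y_{i+1} − x_{i+1}·y_i), indices taken mod 6.
Σ = (6) + (4) + (-3) + (15) + (6) + (6) = 34
Area = |Σ|/2 = 17.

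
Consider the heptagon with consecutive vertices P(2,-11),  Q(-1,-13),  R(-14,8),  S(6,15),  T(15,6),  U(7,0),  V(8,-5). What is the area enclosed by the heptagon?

P→Q: (2)(-13) − (-1)(-11) = -37
Q→R: (-1)(8) − (-14)(-13) = -190
R→S: (-14)(15) − (6)(8) = -258
S→T: (6)(6) − (15)(15) = -189
T→U: (15)(0) − (7)(6) = -42
U→V: (7)(-5) − (8)(0) = -35
V→P: (8)(-11) − (2)(-5) = -78
Σ = -829
Area = |Σ|/2 = 414.5.

414.5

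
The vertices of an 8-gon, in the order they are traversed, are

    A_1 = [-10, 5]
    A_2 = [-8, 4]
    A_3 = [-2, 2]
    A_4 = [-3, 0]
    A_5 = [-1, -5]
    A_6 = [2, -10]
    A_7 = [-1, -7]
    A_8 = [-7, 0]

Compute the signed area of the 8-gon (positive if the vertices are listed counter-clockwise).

-37.5

Apply the shoelace formula: 2A = Σ (x_i·y_{i+1} − x_{i+1}·y_i), indices taken mod 8.
Σ = (0) + (-8) + (6) + (15) + (20) + (-24) + (-49) + (-35) = -75
Signed area = Σ/2 = -37.5 (negative ⇒ clockwise traversal).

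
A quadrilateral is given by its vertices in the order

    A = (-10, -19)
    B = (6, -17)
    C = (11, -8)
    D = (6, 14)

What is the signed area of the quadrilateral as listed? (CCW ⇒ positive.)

Apply Gauss's area formula: 2A = Σ (x_i·y_{i+1} − x_{i+1}·y_i), indices taken mod 4.
Σ = (284) + (139) + (202) + (26) = 651
Signed area = Σ/2 = 325.5 (positive ⇒ counter-clockwise traversal).

325.5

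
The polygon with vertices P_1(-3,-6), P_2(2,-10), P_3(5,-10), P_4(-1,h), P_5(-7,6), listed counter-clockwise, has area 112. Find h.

9

Write out the shoelace sum; only the two edges meeting at P_4 involve h:
2·Area = [(5·h − (-1)·(-10)) + ((-1)·6 − (-7)·h)] + 132
       = 12·h + 116 = 224
⇒ h = 9.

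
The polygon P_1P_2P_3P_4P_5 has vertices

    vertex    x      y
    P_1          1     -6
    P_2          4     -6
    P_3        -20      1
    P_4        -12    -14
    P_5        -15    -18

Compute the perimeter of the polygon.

|P_1P_2| = √((3)² + (0)²) = √9 = 3
|P_2P_3| = √((-24)² + (7)²) = √625 = 25
|P_3P_4| = √((8)² + (-15)²) = √289 = 17
|P_4P_5| = √((-3)² + (-4)²) = √25 = 5
|P_5P_1| = √((16)² + (12)²) = √400 = 20
Perimeter = 3 + 25 + 17 + 5 + 20 = 70.

70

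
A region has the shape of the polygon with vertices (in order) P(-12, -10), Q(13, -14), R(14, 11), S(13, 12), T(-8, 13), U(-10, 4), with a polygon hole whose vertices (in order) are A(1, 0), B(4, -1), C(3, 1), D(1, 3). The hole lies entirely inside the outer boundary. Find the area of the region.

Outer boundary:
Apply the surveyor's formula: 2A = Σ (x_i·y_{i+1} − x_{i+1}·y_i), indices taken mod 6.
P→Q: (-12)(-14) − (13)(-10) = 298
Q→R: (13)(11) − (14)(-14) = 339
R→S: (14)(12) − (13)(11) = 25
S→T: (13)(13) − (-8)(12) = 265
T→U: (-8)(4) − (-10)(13) = 98
U→P: (-10)(-10) − (-12)(4) = 148
Σ = 1173
Area = |Σ|/2 = 586.5.
Hole:
Apply Gauss's area formula: 2A = Σ (x_i·y_{i+1} − x_{i+1}·y_i), indices taken mod 4.
A→B: (1)(-1) − (4)(0) = -1
B→C: (4)(1) − (3)(-1) = 7
C→D: (3)(3) − (1)(1) = 8
D→A: (1)(0) − (1)(3) = -3
Σ = 11
Area = |Σ|/2 = 5.5.
Net area = 586.5 − 5.5 = 581.

581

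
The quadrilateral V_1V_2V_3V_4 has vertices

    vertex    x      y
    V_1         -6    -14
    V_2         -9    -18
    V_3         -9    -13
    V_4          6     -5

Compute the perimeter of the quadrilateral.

|V_1V_2| = √((-3)² + (-4)²) = √25 = 5
|V_2V_3| = √((0)² + (5)²) = √25 = 5
|V_3V_4| = √((15)² + (8)²) = √289 = 17
|V_4V_1| = √((-12)² + (-9)²) = √225 = 15
Perimeter = 5 + 5 + 17 + 15 = 42.

42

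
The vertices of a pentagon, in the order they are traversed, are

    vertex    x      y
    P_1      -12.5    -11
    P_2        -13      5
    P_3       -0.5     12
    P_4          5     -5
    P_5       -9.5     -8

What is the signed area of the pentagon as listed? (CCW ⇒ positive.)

Σ = (-205.5) + (-153.5) + (-57.5) + (-87.5) + (4.5) = -499.5
Signed area = Σ/2 = -249.75 (negative ⇒ clockwise traversal).

-249.75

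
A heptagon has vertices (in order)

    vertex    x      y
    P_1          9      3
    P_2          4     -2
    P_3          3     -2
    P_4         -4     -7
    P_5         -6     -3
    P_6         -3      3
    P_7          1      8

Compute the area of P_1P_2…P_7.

107

Apply the surveyor's formula: 2A = Σ (x_i·y_{i+1} − x_{i+1}·y_i), indices taken mod 7.
Cross-terms: -30, -2, -29, -30, -27, -27, -69  ⇒  Σ = -214
Area = |Σ|/2 = 107.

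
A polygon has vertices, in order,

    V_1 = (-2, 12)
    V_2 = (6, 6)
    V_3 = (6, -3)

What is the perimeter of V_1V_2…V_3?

36

|V_1V_2| = √((8)² + (-6)²) = √100 = 10
|V_2V_3| = √((0)² + (-9)²) = √81 = 9
|V_3V_1| = √((-8)² + (15)²) = √289 = 17
Perimeter = 10 + 9 + 17 = 36.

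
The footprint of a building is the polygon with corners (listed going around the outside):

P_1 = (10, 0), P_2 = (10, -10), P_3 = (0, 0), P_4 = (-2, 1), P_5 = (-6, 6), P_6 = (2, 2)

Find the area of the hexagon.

75

Apply the shoelace formula: 2A = Σ (x_i·y_{i+1} − x_{i+1}·y_i), indices taken mod 6.
Σ = (-100) + (0) + (0) + (-6) + (-24) + (-20) = -150
Area = |Σ|/2 = 75.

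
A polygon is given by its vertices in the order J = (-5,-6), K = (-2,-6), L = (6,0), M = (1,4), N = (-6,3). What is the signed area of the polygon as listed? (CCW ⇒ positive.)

Cross-terms: 18, 36, 24, 27, 51  ⇒  Σ = 156
Signed area = Σ/2 = 78 (positive ⇒ counter-clockwise traversal).

78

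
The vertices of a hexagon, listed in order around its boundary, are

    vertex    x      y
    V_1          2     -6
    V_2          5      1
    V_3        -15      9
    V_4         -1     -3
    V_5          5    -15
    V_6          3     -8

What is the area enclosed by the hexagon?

Apply the shoelace formula: 2A = Σ (x_i·y_{i+1} − x_{i+1}·y_i), indices taken mod 6.
Σ = (32) + (60) + (54) + (30) + (5) + (-2) = 179
Area = |Σ|/2 = 89.5.

89.5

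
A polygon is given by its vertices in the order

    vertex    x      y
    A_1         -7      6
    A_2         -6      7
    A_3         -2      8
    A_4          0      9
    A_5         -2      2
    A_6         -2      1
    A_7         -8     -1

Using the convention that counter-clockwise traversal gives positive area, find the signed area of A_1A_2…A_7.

Apply the surveyor's formula: 2A = Σ (x_i·y_{i+1} − x_{i+1}·y_i), indices taken mod 7.
Σ = (-13) + (-34) + (-18) + (18) + (2) + (10) + (-55) = -90
Signed area = Σ/2 = -45 (negative ⇒ clockwise traversal).

-45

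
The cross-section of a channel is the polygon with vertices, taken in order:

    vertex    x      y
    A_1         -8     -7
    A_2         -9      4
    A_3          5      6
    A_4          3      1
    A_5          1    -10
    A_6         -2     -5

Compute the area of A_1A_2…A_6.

132

A_1→A_2: (-8)(4) − (-9)(-7) = -95
A_2→A_3: (-9)(6) − (5)(4) = -74
A_3→A_4: (5)(1) − (3)(6) = -13
A_4→A_5: (3)(-10) − (1)(1) = -31
A_5→A_6: (1)(-5) − (-2)(-10) = -25
A_6→A_1: (-2)(-7) − (-8)(-5) = -26
Σ = -264
Area = |Σ|/2 = 132.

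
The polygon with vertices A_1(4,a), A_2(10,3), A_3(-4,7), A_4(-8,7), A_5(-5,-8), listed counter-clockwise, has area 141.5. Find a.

-2

Write out the shoelace sum; only the two edges meeting at A_1 involve a:
2·Area = [((-5)·a − 4·(-8)) + (4·3 − 10·a)] + 209
       = -15·a + 253 = 283
⇒ a = -2.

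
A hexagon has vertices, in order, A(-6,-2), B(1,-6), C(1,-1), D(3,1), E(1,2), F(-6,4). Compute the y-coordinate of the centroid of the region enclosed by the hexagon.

Apply the surveyor's formula. First the cross-terms c_i = x_i·y_{i+1} − x_{i+1}·y_i:
  38, 5, 4, 5, 16, 36  ⇒  2A = 104, A = 52.
Then Σ (y_i + y_{i+1})·c_i = -156, so ȳ = -156 / (6·52) = -0.5.

-0.5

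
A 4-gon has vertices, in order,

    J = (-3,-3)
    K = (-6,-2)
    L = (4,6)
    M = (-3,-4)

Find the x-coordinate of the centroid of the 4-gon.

-184/123

Apply the shoelace formula. First the cross-terms c_i = x_i·y_{i+1} − x_{i+1}·y_i:
  -12, -28, 2, -3  ⇒  2A = -41, A = -20.5.
Then Σ (x_i + x_{i+1})·c_i = 184, so x̄ = 184 / (6·(-20.5)) = -184/123.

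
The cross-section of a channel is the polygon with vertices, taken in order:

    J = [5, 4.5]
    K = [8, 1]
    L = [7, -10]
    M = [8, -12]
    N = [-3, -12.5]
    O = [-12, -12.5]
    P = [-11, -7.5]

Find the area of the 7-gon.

215

Apply the shoelace (surveyor's) formula: 2A = Σ (x_i·y_{i+1} − x_{i+1}·y_i), indices taken mod 7.
J→K: (5)(1) − (8)(4.5) = -31
K→L: (8)(-10) − (7)(1) = -87
L→M: (7)(-12) − (8)(-10) = -4
M→N: (8)(-12.5) − (-3)(-12) = -136
N→O: (-3)(-12.5) − (-12)(-12.5) = -112.5
O→P: (-12)(-7.5) − (-11)(-12.5) = -47.5
P→J: (-11)(4.5) − (5)(-7.5) = -12
Σ = -430
Area = |Σ|/2 = 215.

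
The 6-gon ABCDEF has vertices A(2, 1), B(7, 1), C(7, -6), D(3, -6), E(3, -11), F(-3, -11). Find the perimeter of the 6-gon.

40

|AB| = √((5)² + (0)²) = √25 = 5
|BC| = √((0)² + (-7)²) = √49 = 7
|CD| = √((-4)² + (0)²) = √16 = 4
|DE| = √((0)² + (-5)²) = √25 = 5
|EF| = √((-6)² + (0)²) = √36 = 6
|FA| = √((5)² + (12)²) = √169 = 13
Perimeter = 5 + 7 + 4 + 5 + 6 + 13 = 40.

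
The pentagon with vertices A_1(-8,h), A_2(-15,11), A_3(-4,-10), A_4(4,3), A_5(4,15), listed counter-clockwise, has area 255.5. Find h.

Write out the shoelace sum; only the two edges meeting at A_1 involve h:
2·Area = [(4·h − (-8)·15) + ((-8)·11 − (-15)·h)] + 270
       = 19·h + 302 = 511
⇒ h = 11.

11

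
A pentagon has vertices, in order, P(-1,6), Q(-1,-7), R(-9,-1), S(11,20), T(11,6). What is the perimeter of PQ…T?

78

|PQ| = √((0)² + (-13)²) = √169 = 13
|QR| = √((-8)² + (6)²) = √100 = 10
|RS| = √((20)² + (21)²) = √841 = 29
|ST| = √((0)² + (-14)²) = √196 = 14
|TP| = √((-12)² + (0)²) = √144 = 12
Perimeter = 13 + 10 + 29 + 14 + 12 = 78.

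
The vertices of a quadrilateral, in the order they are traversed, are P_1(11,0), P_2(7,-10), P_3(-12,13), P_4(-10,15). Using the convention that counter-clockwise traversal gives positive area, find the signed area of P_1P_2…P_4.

-177

Apply the surveyor's formula: 2A = Σ (x_i·y_{i+1} − x_{i+1}·y_i), indices taken mod 4.
Σ = (-110) + (-29) + (-50) + (-165) = -354
Signed area = Σ/2 = -177 (negative ⇒ clockwise traversal).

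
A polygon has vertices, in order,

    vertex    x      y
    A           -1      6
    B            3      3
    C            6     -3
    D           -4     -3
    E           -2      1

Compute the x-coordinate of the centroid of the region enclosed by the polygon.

28/33

Apply the shoelace formula. First the cross-terms c_i = x_i·y_{i+1} − x_{i+1}·y_i:
  -21, -27, -30, -10, -11  ⇒  2A = -99, A = -49.5.
Then Σ (x_i + x_{i+1})·c_i = -252, so x̄ = -252 / (6·(-49.5)) = 28/33.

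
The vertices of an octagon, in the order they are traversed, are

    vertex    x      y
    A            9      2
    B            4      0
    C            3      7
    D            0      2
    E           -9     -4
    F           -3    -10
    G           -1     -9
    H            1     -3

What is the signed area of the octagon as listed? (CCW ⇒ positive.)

Apply the surveyor's formula: 2A = Σ (x_i·y_{i+1} − x_{i+1}·y_i), indices taken mod 8.
Σ = (-8) + (28) + (6) + (18) + (78) + (17) + (12) + (29) = 180
Signed area = Σ/2 = 90 (positive ⇒ counter-clockwise traversal).

90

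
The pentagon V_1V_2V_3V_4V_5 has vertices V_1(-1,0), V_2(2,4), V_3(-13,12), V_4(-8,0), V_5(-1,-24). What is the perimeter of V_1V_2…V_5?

84

|V_1V_2| = √((3)² + (4)²) = √25 = 5
|V_2V_3| = √((-15)² + (8)²) = √289 = 17
|V_3V_4| = √((5)² + (-12)²) = √169 = 13
|V_4V_5| = √((7)² + (-24)²) = √625 = 25
|V_5V_1| = √((0)² + (24)²) = √576 = 24
Perimeter = 5 + 17 + 13 + 25 + 24 = 84.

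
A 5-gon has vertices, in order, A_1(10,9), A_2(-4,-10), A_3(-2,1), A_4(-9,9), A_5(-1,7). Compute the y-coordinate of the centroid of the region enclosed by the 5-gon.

323/115

Apply the shoelace (surveyor's) formula. First the cross-terms c_i = x_i·y_{i+1} − x_{i+1}·y_i:
  -64, -24, -9, -54, -79  ⇒  2A = -230, A = -115.
Then Σ (y_i + y_{i+1})·c_i = -1938, so ȳ = -1938 / (6·(-115)) = 323/115.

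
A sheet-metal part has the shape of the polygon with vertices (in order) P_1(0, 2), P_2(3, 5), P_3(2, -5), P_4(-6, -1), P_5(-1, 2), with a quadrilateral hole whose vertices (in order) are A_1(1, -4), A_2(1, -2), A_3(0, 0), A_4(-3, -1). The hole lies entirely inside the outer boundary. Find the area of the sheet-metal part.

Outer boundary:
P_1→P_2: (0)(5) − (3)(2) = -6
P_2→P_3: (3)(-5) − (2)(5) = -25
P_3→P_4: (2)(-1) − (-6)(-5) = -32
P_4→P_5: (-6)(2) − (-1)(-1) = -13
P_5→P_1: (-1)(2) − (0)(2) = -2
Σ = -78
Area = |Σ|/2 = 39.
Hole:
Σ = (2) + (0) + (0) + (13) = 15
Area = |Σ|/2 = 7.5.
Net area = 39 − 7.5 = 31.5.

31.5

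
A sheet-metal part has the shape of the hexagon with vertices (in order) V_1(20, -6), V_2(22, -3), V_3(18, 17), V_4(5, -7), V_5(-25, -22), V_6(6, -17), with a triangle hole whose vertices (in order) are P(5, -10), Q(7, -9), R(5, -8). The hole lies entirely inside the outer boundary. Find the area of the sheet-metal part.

430.5

Outer boundary:
Apply Gauss's area formula: 2A = Σ (x_i·y_{i+1} − x_{i+1}·y_i), indices taken mod 6.
Σ = (72) + (428) + (-211) + (-285) + (557) + (304) = 865
Area = |Σ|/2 = 432.5.
Hole:
Σ = (25) + (-11) + (-10) = 4
Area = |Σ|/2 = 2.
Net area = 432.5 − 2 = 430.5.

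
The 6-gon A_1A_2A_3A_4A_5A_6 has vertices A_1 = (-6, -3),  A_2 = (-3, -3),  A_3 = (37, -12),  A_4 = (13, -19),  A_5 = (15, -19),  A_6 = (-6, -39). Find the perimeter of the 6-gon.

136

|A_1A_2| = √((3)² + (0)²) = √9 = 3
|A_2A_3| = √((40)² + (-9)²) = √1681 = 41
|A_3A_4| = √((-24)² + (-7)²) = √625 = 25
|A_4A_5| = √((2)² + (0)²) = √4 = 2
|A_5A_6| = √((-21)² + (-20)²) = √841 = 29
|A_6A_1| = √((0)² + (36)²) = √1296 = 36
Perimeter = 3 + 41 + 25 + 2 + 29 + 36 = 136.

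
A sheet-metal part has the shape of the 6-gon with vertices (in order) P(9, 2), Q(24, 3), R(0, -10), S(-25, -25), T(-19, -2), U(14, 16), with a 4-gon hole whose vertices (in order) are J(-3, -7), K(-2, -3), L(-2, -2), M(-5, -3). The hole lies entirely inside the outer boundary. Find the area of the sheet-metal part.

Outer boundary:
Apply the shoelace (surveyor's) formula: 2A = Σ (x_i·y_{i+1} − x_{i+1}·y_i), indices taken mod 6.
Σ = (-21) + (-240) + (-250) + (-425) + (-276) + (-116) = -1328
Area = |Σ|/2 = 664.
Hole:
Σ = (-5) + (-2) + (-4) + (26) = 15
Area = |Σ|/2 = 7.5.
Net area = 664 − 7.5 = 656.5.

656.5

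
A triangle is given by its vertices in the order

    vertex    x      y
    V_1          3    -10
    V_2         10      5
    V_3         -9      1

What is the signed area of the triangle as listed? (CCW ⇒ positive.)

128.5

Cross-terms: 115, 55, 87  ⇒  Σ = 257
Signed area = Σ/2 = 128.5 (positive ⇒ counter-clockwise traversal).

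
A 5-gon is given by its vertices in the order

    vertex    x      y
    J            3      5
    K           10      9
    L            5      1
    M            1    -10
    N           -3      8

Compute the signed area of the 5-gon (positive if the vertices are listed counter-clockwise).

-85

Σ = (-23) + (-35) + (-51) + (-22) + (-39) = -170
Signed area = Σ/2 = -85 (negative ⇒ clockwise traversal).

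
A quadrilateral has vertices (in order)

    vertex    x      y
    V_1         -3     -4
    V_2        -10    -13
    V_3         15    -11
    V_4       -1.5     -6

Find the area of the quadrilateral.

Apply the surveyor's formula: 2A = Σ (x_i·y_{i+1} − x_{i+1}·y_i), indices taken mod 4.
Cross-terms: -1, 305, -106.5, -12  ⇒  Σ = 185.5
Area = |Σ|/2 = 92.75.

92.75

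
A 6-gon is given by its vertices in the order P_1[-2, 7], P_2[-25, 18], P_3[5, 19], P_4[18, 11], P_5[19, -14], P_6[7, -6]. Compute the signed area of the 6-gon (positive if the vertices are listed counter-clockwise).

Apply the shoelace formula: 2A = Σ (x_i·y_{i+1} − x_{i+1}·y_i), indices taken mod 6.
Σ = (139) + (-565) + (-287) + (-461) + (-16) + (37) = -1153
Signed area = Σ/2 = -576.5 (negative ⇒ clockwise traversal).

-576.5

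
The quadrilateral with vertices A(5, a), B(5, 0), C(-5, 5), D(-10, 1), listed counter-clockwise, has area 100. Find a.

Write out the shoelace sum; only the two edges meeting at A involve a:
2·Area = [((-10)·a − 5·1) + (5·0 − 5·a)] + 70
       = -15·a + 65 = 200
⇒ a = -9.

-9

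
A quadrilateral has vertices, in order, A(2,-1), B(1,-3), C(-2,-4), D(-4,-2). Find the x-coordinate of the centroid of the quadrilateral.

Apply the shoelace formula. First the cross-terms c_i = x_i·y_{i+1} − x_{i+1}·y_i:
  -5, -10, -12, 8  ⇒  2A = -19, A = -9.5.
Then Σ (x_i + x_{i+1})·c_i = 51, so x̄ = 51 / (6·(-9.5)) = -17/19.

-17/19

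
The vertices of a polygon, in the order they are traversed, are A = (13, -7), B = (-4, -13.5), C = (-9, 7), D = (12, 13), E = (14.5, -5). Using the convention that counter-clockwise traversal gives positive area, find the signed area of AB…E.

Apply Gauss's area formula: 2A = Σ (x_i·y_{i+1} − x_{i+1}·y_i), indices taken mod 5.
Σ = (-203.5) + (-149.5) + (-201) + (-248.5) + (-36.5) = -839
Signed area = Σ/2 = -419.5 (negative ⇒ clockwise traversal).

-419.5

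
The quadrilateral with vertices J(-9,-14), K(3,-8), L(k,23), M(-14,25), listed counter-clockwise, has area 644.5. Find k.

The doubled signed area Σ (x_i y_{i+1} − x_{i+1} y_i) is linear in k.
With k=0 it equals 926; the coefficient of k is 33 (from the two edges through L).
So 33·k + 926 = 2·644.5 = 1289 ⇒ k = 11.

11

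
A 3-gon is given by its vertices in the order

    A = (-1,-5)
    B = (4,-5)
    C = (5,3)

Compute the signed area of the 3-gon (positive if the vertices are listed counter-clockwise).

Cross-terms: 25, 37, -22  ⇒  Σ = 40
Signed area = Σ/2 = 20 (positive ⇒ counter-clockwise traversal).

20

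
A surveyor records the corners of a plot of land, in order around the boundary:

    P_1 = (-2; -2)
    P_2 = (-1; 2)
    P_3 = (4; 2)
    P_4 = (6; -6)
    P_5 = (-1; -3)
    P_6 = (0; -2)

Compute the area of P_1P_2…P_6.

Σ = (-6) + (-10) + (-36) + (-24) + (2) + (-4) = -78
Area = |Σ|/2 = 39.

39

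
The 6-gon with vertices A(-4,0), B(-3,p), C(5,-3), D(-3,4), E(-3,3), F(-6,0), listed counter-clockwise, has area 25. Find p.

Write out the shoelace sum; only the two edges meeting at B involve p:
2·Area = [((-4)·p − (-3)·0) + ((-3)·(-3) − 5·p)] + 32
       = -9·p + 41 = 50
⇒ p = -1.

-1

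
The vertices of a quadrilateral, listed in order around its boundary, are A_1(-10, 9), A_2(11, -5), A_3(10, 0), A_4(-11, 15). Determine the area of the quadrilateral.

Σ = (-49) + (50) + (150) + (51) = 202
Area = |Σ|/2 = 101.

101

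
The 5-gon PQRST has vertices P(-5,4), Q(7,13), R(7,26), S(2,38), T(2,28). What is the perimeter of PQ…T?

|PQ| = √((12)² + (9)²) = √225 = 15
|QR| = √((0)² + (13)²) = √169 = 13
|RS| = √((-5)² + (12)²) = √169 = 13
|ST| = √((0)² + (-10)²) = √100 = 10
|TP| = √((-7)² + (-24)²) = √625 = 25
Perimeter = 15 + 13 + 13 + 10 + 25 = 76.

76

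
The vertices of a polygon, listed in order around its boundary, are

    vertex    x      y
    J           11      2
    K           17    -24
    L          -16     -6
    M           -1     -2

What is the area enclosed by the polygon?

Apply Gauss's area formula: 2A = Σ (x_i·y_{i+1} − x_{i+1}·y_i), indices taken mod 4.
Σ = (-298) + (-486) + (26) + (20) = -738
Area = |Σ|/2 = 369.

369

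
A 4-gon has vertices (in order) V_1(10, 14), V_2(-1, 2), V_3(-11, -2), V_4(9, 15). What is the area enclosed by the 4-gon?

Apply the shoelace (surveyor's) formula: 2A = Σ (x_i·y_{i+1} − x_{i+1}·y_i), indices taken mod 4.
Σ = (34) + (24) + (-147) + (-24) = -113
Area = |Σ|/2 = 56.5.

56.5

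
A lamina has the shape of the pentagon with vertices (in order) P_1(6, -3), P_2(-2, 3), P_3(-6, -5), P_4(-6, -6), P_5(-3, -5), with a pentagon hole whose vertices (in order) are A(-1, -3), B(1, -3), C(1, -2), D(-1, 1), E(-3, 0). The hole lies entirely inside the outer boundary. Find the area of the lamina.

39.5

Outer boundary:
Apply the shoelace formula: 2A = Σ (x_i·y_{i+1} − x_{i+1}·y_i), indices taken mod 5.
Σ = (12) + (28) + (6) + (12) + (39) = 97
Area = |Σ|/2 = 48.5.
Hole:
Cross-terms: 6, 1, -1, 3, 9  ⇒  Σ = 18
Area = |Σ|/2 = 9.
Net area = 48.5 − 9 = 39.5.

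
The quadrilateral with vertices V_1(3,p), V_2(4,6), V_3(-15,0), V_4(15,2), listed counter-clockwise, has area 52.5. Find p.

3

The doubled signed area Σ (x_i y_{i+1} − x_{i+1} y_i) is linear in p.
With p=0 it equals 72; the coefficient of p is 11 (from the two edges through V_1).
So 11·p + 72 = 2·52.5 = 105 ⇒ p = 3.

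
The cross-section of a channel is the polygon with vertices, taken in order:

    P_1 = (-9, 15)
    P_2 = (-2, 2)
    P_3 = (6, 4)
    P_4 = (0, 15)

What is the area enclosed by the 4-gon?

108.5

Σ = (12) + (-20) + (90) + (135) = 217
Area = |Σ|/2 = 108.5.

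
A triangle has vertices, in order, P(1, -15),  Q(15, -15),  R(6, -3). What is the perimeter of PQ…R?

|PQ| = √((14)² + (0)²) = √196 = 14
|QR| = √((-9)² + (12)²) = √225 = 15
|RP| = √((-5)² + (-12)²) = √169 = 13
Perimeter = 14 + 15 + 13 = 42.

42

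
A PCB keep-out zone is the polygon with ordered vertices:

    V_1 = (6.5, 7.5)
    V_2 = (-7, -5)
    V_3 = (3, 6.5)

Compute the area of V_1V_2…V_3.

V_1→V_2: (6.5)(-5) − (-7)(7.5) = 20
V_2→V_3: (-7)(6.5) − (3)(-5) = -30.5
V_3→V_1: (3)(7.5) − (6.5)(6.5) = -19.75
Σ = -30.25
Area = |Σ|/2 = 15.125.

15.125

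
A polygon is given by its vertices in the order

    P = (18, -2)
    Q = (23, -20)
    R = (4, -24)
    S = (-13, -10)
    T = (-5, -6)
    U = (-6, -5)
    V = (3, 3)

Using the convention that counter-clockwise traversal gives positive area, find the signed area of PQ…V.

-592

Apply the shoelace (surveyor's) formula: 2A = Σ (x_i·y_{i+1} − x_{i+1}·y_i), indices taken mod 7.
Cross-terms: -314, -472, -352, 28, -11, -3, -60  ⇒  Σ = -1184
Signed area = Σ/2 = -592 (negative ⇒ clockwise traversal).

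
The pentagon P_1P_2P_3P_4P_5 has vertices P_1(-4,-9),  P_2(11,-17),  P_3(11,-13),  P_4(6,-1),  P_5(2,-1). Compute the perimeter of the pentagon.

48

|P_1P_2| = √((15)² + (-8)²) = √289 = 17
|P_2P_3| = √((0)² + (4)²) = √16 = 4
|P_3P_4| = √((-5)² + (12)²) = √169 = 13
|P_4P_5| = √((-4)² + (0)²) = √16 = 4
|P_5P_1| = √((-6)² + (-8)²) = √100 = 10
Perimeter = 17 + 4 + 13 + 4 + 10 = 48.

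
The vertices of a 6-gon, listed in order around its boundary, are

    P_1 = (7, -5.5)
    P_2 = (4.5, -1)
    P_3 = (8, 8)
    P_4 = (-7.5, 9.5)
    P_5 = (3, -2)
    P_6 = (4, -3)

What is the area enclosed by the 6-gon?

Cross-terms: 17.75, 44, 136, -13.5, -1, -1  ⇒  Σ = 182.25
Area = |Σ|/2 = 91.125.

91.125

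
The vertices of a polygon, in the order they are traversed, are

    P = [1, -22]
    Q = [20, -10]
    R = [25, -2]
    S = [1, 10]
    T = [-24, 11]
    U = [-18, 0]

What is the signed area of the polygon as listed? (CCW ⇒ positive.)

Σ = (430) + (210) + (252) + (251) + (198) + (396) = 1737
Signed area = Σ/2 = 868.5 (positive ⇒ counter-clockwise traversal).

868.5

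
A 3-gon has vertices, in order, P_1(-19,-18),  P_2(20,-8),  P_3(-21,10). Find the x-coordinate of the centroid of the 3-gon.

-20/3

Apply the surveyor's formula. First the cross-terms c_i = x_i·y_{i+1} − x_{i+1}·y_i:
  512, 32, 568  ⇒  2A = 1112, A = 556.
Then Σ (x_i + x_{i+1})·c_i = -22240, so x̄ = -22240 / (6·556) = -20/3.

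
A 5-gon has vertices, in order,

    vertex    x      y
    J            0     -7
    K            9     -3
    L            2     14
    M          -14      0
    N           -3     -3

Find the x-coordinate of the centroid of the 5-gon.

Apply the shoelace (surveyor's) formula. First the cross-terms c_i = x_i·y_{i+1} − x_{i+1}·y_i:
  63, 132, 196, 42, 21  ⇒  2A = 454, A = 227.
Then Σ (x_i + x_{i+1})·c_i = -1110, so x̄ = -1110 / (6·227) = -185/227.

-185/227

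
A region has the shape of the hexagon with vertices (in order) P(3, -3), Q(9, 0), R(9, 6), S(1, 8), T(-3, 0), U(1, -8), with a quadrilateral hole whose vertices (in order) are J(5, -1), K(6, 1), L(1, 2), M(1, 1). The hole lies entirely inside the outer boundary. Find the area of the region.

Outer boundary:
Σ = (27) + (54) + (66) + (24) + (24) + (21) = 216
Area = |Σ|/2 = 108.
Hole:
Σ = (11) + (11) + (-1) + (-6) = 15
Area = |Σ|/2 = 7.5.
Net area = 108 − 7.5 = 100.5.

100.5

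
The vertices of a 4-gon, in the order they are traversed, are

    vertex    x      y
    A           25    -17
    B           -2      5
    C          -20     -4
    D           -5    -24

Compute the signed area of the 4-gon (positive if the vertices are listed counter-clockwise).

672

Cross-terms: 91, 108, 460, 685  ⇒  Σ = 1344
Signed area = Σ/2 = 672 (positive ⇒ counter-clockwise traversal).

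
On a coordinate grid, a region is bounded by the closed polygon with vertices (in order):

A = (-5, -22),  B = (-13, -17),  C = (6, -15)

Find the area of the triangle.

55.5

Apply the shoelace formula: 2A = Σ (x_i·y_{i+1} − x_{i+1}·y_i), indices taken mod 3.
Cross-terms: -201, 297, -207  ⇒  Σ = -111
Area = |Σ|/2 = 55.5.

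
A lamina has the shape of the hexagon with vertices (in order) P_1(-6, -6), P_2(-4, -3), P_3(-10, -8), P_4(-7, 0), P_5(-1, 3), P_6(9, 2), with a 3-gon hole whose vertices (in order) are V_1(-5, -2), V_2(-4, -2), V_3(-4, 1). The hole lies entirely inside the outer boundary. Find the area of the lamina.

74.5

Outer boundary:
P_1→P_2: (-6)(-3) − (-4)(-6) = -6
P_2→P_3: (-4)(-8) − (-10)(-3) = 2
P_3→P_4: (-10)(0) − (-7)(-8) = -56
P_4→P_5: (-7)(3) − (-1)(0) = -21
P_5→P_6: (-1)(2) − (9)(3) = -29
P_6→P_1: (9)(-6) − (-6)(2) = -42
Σ = -152
Area = |Σ|/2 = 76.
Hole:
Apply the surveyor's formula: 2A = Σ (x_i·y_{i+1} − x_{i+1}·y_i), indices taken mod 3.
V_1→V_2: (-5)(-2) − (-4)(-2) = 2
V_2→V_3: (-4)(1) − (-4)(-2) = -12
V_3→V_1: (-4)(-2) − (-5)(1) = 13
Σ = 3
Area = |Σ|/2 = 1.5.
Net area = 76 − 1.5 = 74.5.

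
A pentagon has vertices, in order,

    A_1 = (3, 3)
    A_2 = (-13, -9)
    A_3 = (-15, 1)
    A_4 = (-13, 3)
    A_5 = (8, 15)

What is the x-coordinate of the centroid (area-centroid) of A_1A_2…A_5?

Apply the surveyor's formula. First the cross-terms c_i = x_i·y_{i+1} − x_{i+1}·y_i:
  12, -148, -32, -219, -21  ⇒  2A = -408, A = -204.
Then Σ (x_i + x_{i+1})·c_i = 5784, so x̄ = 5784 / (6·(-204)) = -241/51.

-241/51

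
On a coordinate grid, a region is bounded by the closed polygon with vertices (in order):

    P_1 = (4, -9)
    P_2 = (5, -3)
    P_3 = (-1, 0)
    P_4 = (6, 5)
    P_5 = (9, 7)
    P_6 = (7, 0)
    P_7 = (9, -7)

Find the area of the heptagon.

Cross-terms: 33, -3, -5, -3, -49, -49, -53  ⇒  Σ = -129
Area = |Σ|/2 = 64.5.

64.5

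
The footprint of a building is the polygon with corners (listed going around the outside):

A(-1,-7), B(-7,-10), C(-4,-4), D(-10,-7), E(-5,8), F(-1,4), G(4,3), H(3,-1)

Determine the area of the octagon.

122

Apply Gauss's area formula: 2A = Σ (x_i·y_{i+1} − x_{i+1}·y_i), indices taken mod 8.
Σ = (-39) + (-12) + (-12) + (-115) + (-12) + (-19) + (-13) + (-22) = -244
Area = |Σ|/2 = 122.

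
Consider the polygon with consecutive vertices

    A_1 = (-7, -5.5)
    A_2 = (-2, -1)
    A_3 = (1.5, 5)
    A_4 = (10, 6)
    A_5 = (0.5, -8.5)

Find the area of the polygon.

Apply the surveyor's formula: 2A = Σ (x_i·y_{i+1} − x_{i+1}·y_i), indices taken mod 5.
Σ = (-4) + (-8.5) + (-41) + (-88) + (-62.25) = -203.75
Area = |Σ|/2 = 101.875.

101.875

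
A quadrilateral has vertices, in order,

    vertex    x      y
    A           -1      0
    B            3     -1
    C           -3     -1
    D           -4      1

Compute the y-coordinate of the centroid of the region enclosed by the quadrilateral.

-4/11

Apply Gauss's area formula. First the cross-terms c_i = x_i·y_{i+1} − x_{i+1}·y_i:
  1, -6, -7, 1  ⇒  2A = -11, A = -5.5.
Then Σ (y_i + y_{i+1})·c_i = 12, so ȳ = 12 / (6·(-5.5)) = -4/11.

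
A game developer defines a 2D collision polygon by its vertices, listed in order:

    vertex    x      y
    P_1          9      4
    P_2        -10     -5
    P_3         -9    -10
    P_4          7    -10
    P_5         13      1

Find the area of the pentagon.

195

Apply the surveyor's formula: 2A = Σ (x_i·y_{i+1} − x_{i+1}·y_i), indices taken mod 5.
Cross-terms: -5, 55, 160, 137, 43  ⇒  Σ = 390
Area = |Σ|/2 = 195.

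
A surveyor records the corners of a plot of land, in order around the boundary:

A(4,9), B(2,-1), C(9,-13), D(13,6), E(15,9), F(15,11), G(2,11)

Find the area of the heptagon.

179

Apply the shoelace formula: 2A = Σ (x_i·y_{i+1} − x_{i+1}·y_i), indices taken mod 7.
A→B: (4)(-1) − (2)(9) = -22
B→C: (2)(-13) − (9)(-1) = -17
C→D: (9)(6) − (13)(-13) = 223
D→E: (13)(9) − (15)(6) = 27
E→F: (15)(11) − (15)(9) = 30
F→G: (15)(11) − (2)(11) = 143
G→A: (2)(9) − (4)(11) = -26
Σ = 358
Area = |Σ|/2 = 179.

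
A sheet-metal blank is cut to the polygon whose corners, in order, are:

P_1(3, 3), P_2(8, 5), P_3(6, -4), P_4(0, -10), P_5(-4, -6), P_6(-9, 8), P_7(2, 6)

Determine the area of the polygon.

169.5

Apply the surveyor's formula: 2A = Σ (x_i·y_{i+1} − x_{i+1}·y_i), indices taken mod 7.
Σ = (-9) + (-62) + (-60) + (-40) + (-86) + (-70) + (-12) = -339
Area = |Σ|/2 = 169.5.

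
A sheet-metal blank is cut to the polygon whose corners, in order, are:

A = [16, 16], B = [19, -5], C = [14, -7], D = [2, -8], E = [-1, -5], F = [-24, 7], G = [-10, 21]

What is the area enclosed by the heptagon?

Σ = (-384) + (-63) + (-98) + (-18) + (-127) + (-434) + (-496) = -1620
Area = |Σ|/2 = 810.

810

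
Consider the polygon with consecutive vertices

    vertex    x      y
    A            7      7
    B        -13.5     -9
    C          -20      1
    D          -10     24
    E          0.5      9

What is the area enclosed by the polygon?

396.75

A→B: (7)(-9) − (-13.5)(7) = 31.5
B→C: (-13.5)(1) − (-20)(-9) = -193.5
C→D: (-20)(24) − (-10)(1) = -470
D→E: (-10)(9) − (0.5)(24) = -102
E→A: (0.5)(7) − (7)(9) = -59.5
Σ = -793.5
Area = |Σ|/2 = 396.75.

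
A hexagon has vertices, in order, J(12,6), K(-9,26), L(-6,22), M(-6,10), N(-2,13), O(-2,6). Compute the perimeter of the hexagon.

72

|JK| = √((-21)² + (20)²) = √841 = 29
|KL| = √((3)² + (-4)²) = √25 = 5
|LM| = √((0)² + (-12)²) = √144 = 12
|MN| = √((4)² + (3)²) = √25 = 5
|NO| = √((0)² + (-7)²) = √49 = 7
|OJ| = √((14)² + (0)²) = √196 = 14
Perimeter = 29 + 5 + 12 + 5 + 7 + 14 = 72.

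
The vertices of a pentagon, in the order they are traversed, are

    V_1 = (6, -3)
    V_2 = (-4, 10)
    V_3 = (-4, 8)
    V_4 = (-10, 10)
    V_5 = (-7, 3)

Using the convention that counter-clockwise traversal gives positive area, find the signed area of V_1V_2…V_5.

Apply the shoelace (surveyor's) formula: 2A = Σ (x_i·y_{i+1} − x_{i+1}·y_i), indices taken mod 5.
Σ = (48) + (8) + (40) + (40) + (3) = 139
Signed area = Σ/2 = 69.5 (positive ⇒ counter-clockwise traversal).

69.5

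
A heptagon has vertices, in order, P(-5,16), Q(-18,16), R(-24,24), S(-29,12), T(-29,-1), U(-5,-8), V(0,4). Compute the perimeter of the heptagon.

100

|PQ| = √((-13)² + (0)²) = √169 = 13
|QR| = √((-6)² + (8)²) = √100 = 10
|RS| = √((-5)² + (-12)²) = √169 = 13
|ST| = √((0)² + (-13)²) = √169 = 13
|TU| = √((24)² + (-7)²) = √625 = 25
|UV| = √((5)² + (12)²) = √169 = 13
|VP| = √((-5)² + (12)²) = √169 = 13
Perimeter = 13 + 10 + 13 + 13 + 25 + 13 + 13 = 100.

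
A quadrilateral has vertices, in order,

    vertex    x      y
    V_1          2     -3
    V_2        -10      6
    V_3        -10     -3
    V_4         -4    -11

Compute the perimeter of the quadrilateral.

44

|V_1V_2| = √((-12)² + (9)²) = √225 = 15
|V_2V_3| = √((0)² + (-9)²) = √81 = 9
|V_3V_4| = √((6)² + (-8)²) = √100 = 10
|V_4V_1| = √((6)² + (8)²) = √100 = 10
Perimeter = 15 + 9 + 10 + 10 = 44.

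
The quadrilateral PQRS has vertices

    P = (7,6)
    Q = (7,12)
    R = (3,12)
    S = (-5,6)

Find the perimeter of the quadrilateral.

|PQ| = √((0)² + (6)²) = √36 = 6
|QR| = √((-4)² + (0)²) = √16 = 4
|RS| = √((-8)² + (-6)²) = √100 = 10
|SP| = √((12)² + (0)²) = √144 = 12
Perimeter = 6 + 4 + 10 + 12 = 32.

32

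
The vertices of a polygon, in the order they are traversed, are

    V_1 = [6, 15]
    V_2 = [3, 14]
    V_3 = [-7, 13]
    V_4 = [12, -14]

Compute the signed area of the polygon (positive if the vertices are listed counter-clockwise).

191

Apply Gauss's area formula: 2A = Σ (x_i·y_{i+1} − x_{i+1}·y_i), indices taken mod 4.
Σ = (39) + (137) + (-58) + (264) = 382
Signed area = Σ/2 = 191 (positive ⇒ counter-clockwise traversal).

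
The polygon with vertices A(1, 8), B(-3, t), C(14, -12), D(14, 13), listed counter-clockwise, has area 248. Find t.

1

The doubled signed area Σ (x_i y_{i+1} − x_{i+1} y_i) is linear in t.
With t=0 it equals 509; the coefficient of t is -13 (from the two edges through B).
So -13·t + 509 = 2·248 = 496 ⇒ t = 1.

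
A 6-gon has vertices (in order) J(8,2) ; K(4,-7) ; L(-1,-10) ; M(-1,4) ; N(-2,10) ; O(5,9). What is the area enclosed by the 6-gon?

128.5

Apply the shoelace (surveyor's) formula: 2A = Σ (x_i·y_{i+1} − x_{i+1}·y_i), indices taken mod 6.
Σ = (-64) + (-47) + (-14) + (-2) + (-68) + (-62) = -257
Area = |Σ|/2 = 128.5.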